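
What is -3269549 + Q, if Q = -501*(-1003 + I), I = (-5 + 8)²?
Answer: -2771555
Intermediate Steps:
I = 9 (I = 3² = 9)
Q = 497994 (Q = -501*(-1003 + 9) = -501*(-994) = 497994)
-3269549 + Q = -3269549 + 497994 = -2771555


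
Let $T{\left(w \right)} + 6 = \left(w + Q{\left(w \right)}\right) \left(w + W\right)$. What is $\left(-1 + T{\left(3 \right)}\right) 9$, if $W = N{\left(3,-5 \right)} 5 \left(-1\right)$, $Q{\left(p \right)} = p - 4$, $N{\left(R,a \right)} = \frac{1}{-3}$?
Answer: $21$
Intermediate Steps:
$N{\left(R,a \right)} = - \frac{1}{3}$
$Q{\left(p \right)} = -4 + p$ ($Q{\left(p \right)} = p - 4 = -4 + p$)
$W = \frac{5}{3}$ ($W = \left(- \frac{1}{3}\right) 5 \left(-1\right) = \left(- \frac{5}{3}\right) \left(-1\right) = \frac{5}{3} \approx 1.6667$)
$T{\left(w \right)} = -6 + \left(-4 + 2 w\right) \left(\frac{5}{3} + w\right)$ ($T{\left(w \right)} = -6 + \left(w + \left(-4 + w\right)\right) \left(w + \frac{5}{3}\right) = -6 + \left(-4 + 2 w\right) \left(\frac{5}{3} + w\right)$)
$\left(-1 + T{\left(3 \right)}\right) 9 = \left(-1 - \left(\frac{44}{3} - 18\right)\right) 9 = \left(-1 - - \frac{10}{3}\right) 9 = \left(-1 + \frac{10}{3}\right) 9 = \frac{7}{3} \cdot 9 = 21$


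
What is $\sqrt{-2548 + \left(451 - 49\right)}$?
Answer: $i \sqrt{2146} \approx 46.325 i$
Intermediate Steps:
$\sqrt{-2548 + \left(451 - 49\right)} = \sqrt{-2548 + 402} = \sqrt{-2146} = i \sqrt{2146}$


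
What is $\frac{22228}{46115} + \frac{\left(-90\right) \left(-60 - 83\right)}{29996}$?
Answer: $\frac{630125569}{691632770} \approx 0.91107$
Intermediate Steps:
$\frac{22228}{46115} + \frac{\left(-90\right) \left(-60 - 83\right)}{29996} = 22228 \cdot \frac{1}{46115} + \left(-90\right) \left(-143\right) \frac{1}{29996} = \frac{22228}{46115} + 12870 \cdot \frac{1}{29996} = \frac{22228}{46115} + \frac{6435}{14998} = \frac{630125569}{691632770}$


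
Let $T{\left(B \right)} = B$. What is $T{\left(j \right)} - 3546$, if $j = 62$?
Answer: $-3484$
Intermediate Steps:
$T{\left(j \right)} - 3546 = 62 - 3546 = -3484$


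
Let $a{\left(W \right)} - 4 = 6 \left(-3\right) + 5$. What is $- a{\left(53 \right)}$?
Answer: $9$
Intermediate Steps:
$a{\left(W \right)} = -9$ ($a{\left(W \right)} = 4 + \left(6 \left(-3\right) + 5\right) = 4 + \left(-18 + 5\right) = 4 - 13 = -9$)
$- a{\left(53 \right)} = \left(-1\right) \left(-9\right) = 9$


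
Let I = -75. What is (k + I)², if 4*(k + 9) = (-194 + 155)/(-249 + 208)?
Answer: 188705169/26896 ≈ 7016.1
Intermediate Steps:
k = -1437/164 (k = -9 + ((-194 + 155)/(-249 + 208))/4 = -9 + (-39/(-41))/4 = -9 + (-39*(-1/41))/4 = -9 + (¼)*(39/41) = -9 + 39/164 = -1437/164 ≈ -8.7622)
(k + I)² = (-1437/164 - 75)² = (-13737/164)² = 188705169/26896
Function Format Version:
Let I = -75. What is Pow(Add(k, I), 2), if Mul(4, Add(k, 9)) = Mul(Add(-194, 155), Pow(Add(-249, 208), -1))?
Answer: Rational(188705169, 26896) ≈ 7016.1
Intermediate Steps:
k = Rational(-1437, 164) (k = Add(-9, Mul(Rational(1, 4), Mul(Add(-194, 155), Pow(Add(-249, 208), -1)))) = Add(-9, Mul(Rational(1, 4), Mul(-39, Pow(-41, -1)))) = Add(-9, Mul(Rational(1, 4), Mul(-39, Rational(-1, 41)))) = Add(-9, Mul(Rational(1, 4), Rational(39, 41))) = Add(-9, Rational(39, 164)) = Rational(-1437, 164) ≈ -8.7622)
Pow(Add(k, I), 2) = Pow(Add(Rational(-1437, 164), -75), 2) = Pow(Rational(-13737, 164), 2) = Rational(188705169, 26896)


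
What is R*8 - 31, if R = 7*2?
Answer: 81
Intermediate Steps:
R = 14
R*8 - 31 = 14*8 - 31 = 112 - 31 = 81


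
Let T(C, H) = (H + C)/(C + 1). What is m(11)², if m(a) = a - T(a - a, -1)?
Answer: 144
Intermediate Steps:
T(C, H) = (C + H)/(1 + C)
m(a) = 1 + a (m(a) = a - ((a - a) - 1)/(1 + (a - a)) = a - (0 - 1)/(1 + 0) = a - (-1)/1 = a - (-1) = a - 1*(-1) = a + 1 = 1 + a)
m(11)² = (1 + 11)² = 12² = 144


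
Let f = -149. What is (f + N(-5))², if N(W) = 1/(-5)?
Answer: 556516/25 ≈ 22261.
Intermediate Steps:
N(W) = -⅕
(f + N(-5))² = (-149 - ⅕)² = (-746/5)² = 556516/25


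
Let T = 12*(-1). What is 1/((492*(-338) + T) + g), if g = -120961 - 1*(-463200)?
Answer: 1/175931 ≈ 5.6840e-6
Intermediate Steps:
T = -12
g = 342239 (g = -120961 + 463200 = 342239)
1/((492*(-338) + T) + g) = 1/((492*(-338) - 12) + 342239) = 1/((-166296 - 12) + 342239) = 1/(-166308 + 342239) = 1/175931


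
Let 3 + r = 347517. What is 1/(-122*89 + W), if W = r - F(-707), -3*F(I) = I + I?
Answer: 3/1008554 ≈ 2.9746e-6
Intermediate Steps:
F(I) = -2*I/3 (F(I) = -(I + I)/3 = -2*I/3)
r = 347514 (r = -3 + 347517 = 347514)
W = 1041128/3 (W = 347514 - (-2)*(-707)/3 = 347514 - 1*1414/3 = 347514 - 1414/3 = 1041128/3 ≈ 3.4704e+5)
1/(-122*89 + W) = 1/(-122*89 + 1041128/3) = 1/(-10858 + 1041128/3) = 1/(1008554/3) = 3/1008554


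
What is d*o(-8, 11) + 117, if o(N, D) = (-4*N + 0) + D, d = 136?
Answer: 5965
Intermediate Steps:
o(N, D) = D - 4*N (o(N, D) = -4*N + D = D - 4*N)
d*o(-8, 11) + 117 = 136*(11 - 4*(-8)) + 117 = 136*(11 + 32) + 117 = 136*43 + 117 = 5848 + 117 = 5965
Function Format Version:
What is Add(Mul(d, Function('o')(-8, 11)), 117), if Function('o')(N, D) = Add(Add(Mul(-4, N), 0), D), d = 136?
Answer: 5965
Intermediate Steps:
Function('o')(N, D) = Add(D, Mul(-4, N)) (Function('o')(N, D) = Add(Mul(-4, N), D) = Add(D, Mul(-4, N)))
Add(Mul(d, Function('o')(-8, 11)), 117) = Add(Mul(136, Add(11, Mul(-4, -8))), 117) = Add(Mul(136, Add(11, 32)), 117) = Add(Mul(136, 43), 117) = Add(5848, 117) = 5965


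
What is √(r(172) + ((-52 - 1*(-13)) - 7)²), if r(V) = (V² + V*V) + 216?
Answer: 10*√615 ≈ 247.99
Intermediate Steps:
r(V) = 216 + 2*V² (r(V) = (V² + V²) + 216 = 2*V² + 216 = 216 + 2*V²)
√(r(172) + ((-52 - 1*(-13)) - 7)²) = √((216 + 2*172²) + ((-52 - 1*(-13)) - 7)²) = √((216 + 2*29584) + ((-52 + 13) - 7)²) = √((216 + 59168) + (-39 - 7)²) = √(59384 + (-46)²) = √(59384 + 2116) = √61500 = 10*√615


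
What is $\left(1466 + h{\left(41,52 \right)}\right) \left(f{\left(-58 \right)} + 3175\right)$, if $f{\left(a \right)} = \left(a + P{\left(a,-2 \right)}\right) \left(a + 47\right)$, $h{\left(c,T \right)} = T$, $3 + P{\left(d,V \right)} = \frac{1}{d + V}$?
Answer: $\frac{58385063}{10} \approx 5.8385 \cdot 10^{6}$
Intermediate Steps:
$P{\left(d,V \right)} = -3 + \frac{1}{V + d}$ ($P{\left(d,V \right)} = -3 + \frac{1}{d + V} = -3 + \frac{1}{V + d}$)
$f{\left(a \right)} = \left(47 + a\right) \left(a + \frac{7 - 3 a}{-2 + a}\right)$ ($f{\left(a \right)} = \left(a + \frac{1 - -6 - 3 a}{-2 + a}\right) \left(a + 47\right) = \left(a + \frac{1 + 6 - 3 a}{-2 + a}\right) \left(47 + a\right) = \left(a + \frac{7 - 3 a}{-2 + a}\right) \left(47 + a\right) = \left(47 + a\right) \left(a + \frac{7 - 3 a}{-2 + a}\right)$)
$\left(1466 + h{\left(41,52 \right)}\right) \left(f{\left(-58 \right)} + 3175\right) = \left(1466 + 52\right) \left(\frac{329 + \left(-58\right)^{3} - -13224 + 42 \left(-58\right)^{2}}{-2 - 58} + 3175\right) = 1518 \left(\frac{329 - 195112 + 13224 + 42 \cdot 3364}{-60} + 3175\right) = 1518 \left(- \frac{329 - 195112 + 13224 + 141288}{60} + 3175\right) = 1518 \left(\left(- \frac{1}{60}\right) \left(-40271\right) + 3175\right) = 1518 \left(\frac{40271}{60} + 3175\right) = 1518 \cdot \frac{230771}{60} = \frac{58385063}{10}$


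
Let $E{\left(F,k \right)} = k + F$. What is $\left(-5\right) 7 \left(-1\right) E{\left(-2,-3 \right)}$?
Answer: $-175$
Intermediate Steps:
$E{\left(F,k \right)} = F + k$
$\left(-5\right) 7 \left(-1\right) E{\left(-2,-3 \right)} = \left(-5\right) 7 \left(-1\right) \left(-2 - 3\right) = \left(-35\right) \left(-1\right) \left(-5\right) = 35 \left(-5\right) = -175$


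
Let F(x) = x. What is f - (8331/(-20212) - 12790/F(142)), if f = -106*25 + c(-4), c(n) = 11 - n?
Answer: -3651514779/1435052 ≈ -2544.5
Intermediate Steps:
f = -2635 (f = -106*25 + (11 - 1*(-4)) = -2650 + (11 + 4) = -2650 + 15 = -2635)
f - (8331/(-20212) - 12790/F(142)) = -2635 - (8331/(-20212) - 12790/142) = -2635 - (8331*(-1/20212) - 12790*1/142) = -2635 - (-8331/20212 - 6395/71) = -2635 - 1*(-129847241/1435052) = -2635 + 129847241/1435052 = -3651514779/1435052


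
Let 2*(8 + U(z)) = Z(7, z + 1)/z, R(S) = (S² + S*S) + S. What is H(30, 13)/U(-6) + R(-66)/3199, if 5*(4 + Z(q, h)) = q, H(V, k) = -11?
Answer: 6149022/1493933 ≈ 4.1160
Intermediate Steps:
Z(q, h) = -4 + q/5
R(S) = S + 2*S² (R(S) = (S² + S²) + S = 2*S² + S = S + 2*S²)
U(z) = -8 - 13/(10*z) (U(z) = -8 + ((-4 + (⅕)*7)/z)/2 = -8 + ((-4 + 7/5)/z)/2 = -8 + (-13/(5*z))/2 = -8 - 13/(10*z))
H(30, 13)/U(-6) + R(-66)/3199 = -11/(-8 - 13/10/(-6)) - 66*(1 + 2*(-66))/3199 = -11/(-8 - 13/10*(-⅙)) - 66*(1 - 132)*(1/3199) = -11/(-8 + 13/60) - 66*(-131)*(1/3199) = -11/(-467/60) + 8646*(1/3199) = -11*(-60/467) + 8646/3199 = 660/467 + 8646/3199 = 6149022/1493933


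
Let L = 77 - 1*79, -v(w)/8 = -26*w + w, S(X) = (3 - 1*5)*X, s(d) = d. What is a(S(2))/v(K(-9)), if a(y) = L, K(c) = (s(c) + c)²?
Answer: -1/32400 ≈ -3.0864e-5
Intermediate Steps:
K(c) = 4*c² (K(c) = (c + c)² = (2*c)² = 4*c²)
S(X) = -2*X (S(X) = (3 - 5)*X = -2*X)
v(w) = 200*w (v(w) = -8*(-26*w + w) = -(-200)*w = 200*w)
L = -2 (L = 77 - 79 = -2)
a(y) = -2
a(S(2))/v(K(-9)) = -2/(200*(4*(-9)²)) = -2/(200*(4*81)) = -2/(200*324) = -2/64800 = -2*1/64800 = -1/32400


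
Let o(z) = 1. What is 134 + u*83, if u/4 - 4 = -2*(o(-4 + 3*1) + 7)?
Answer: -3850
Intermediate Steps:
u = -48 (u = 16 + 4*(-2*(1 + 7)) = 16 + 4*(-2*8) = 16 + 4*(-16) = 16 - 64 = -48)
134 + u*83 = 134 - 48*83 = 134 - 3984 = -3850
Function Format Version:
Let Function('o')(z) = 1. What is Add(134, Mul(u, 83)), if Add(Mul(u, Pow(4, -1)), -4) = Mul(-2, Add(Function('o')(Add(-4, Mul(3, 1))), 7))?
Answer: -3850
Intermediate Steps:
u = -48 (u = Add(16, Mul(4, Mul(-2, Add(1, 7)))) = Add(16, Mul(4, Mul(-2, 8))) = Add(16, Mul(4, -16)) = Add(16, -64) = -48)
Add(134, Mul(u, 83)) = Add(134, Mul(-48, 83)) = Add(134, -3984) = -3850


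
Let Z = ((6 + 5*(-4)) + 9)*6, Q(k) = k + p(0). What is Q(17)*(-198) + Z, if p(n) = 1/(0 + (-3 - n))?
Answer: -3330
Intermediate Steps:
p(n) = 1/(-3 - n)
Q(k) = -1/3 + k (Q(k) = k - 1/(3 + 0) = k - 1/3 = -1/3 + k)
Z = -30 (Z = ((6 - 20) + 9)*6 = (-14 + 9)*6 = -5*6 = -30)
Q(17)*(-198) + Z = (-1/3 + 17)*(-198) - 30 = (50/3)*(-198) - 30 = -3300 - 30 = -3330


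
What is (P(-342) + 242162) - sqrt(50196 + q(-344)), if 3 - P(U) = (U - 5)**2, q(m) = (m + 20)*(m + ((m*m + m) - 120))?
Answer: 121756 - 2*I*sqrt(9507219) ≈ 1.2176e+5 - 6166.8*I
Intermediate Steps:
q(m) = (20 + m)*(-120 + m**2 + 2*m) (q(m) = (20 + m)*(m + ((m**2 + m) - 120)) = (20 + m)*(m + ((m + m**2) - 120)) = (20 + m)*(m + (-120 + m + m**2)) = (20 + m)*(-120 + m**2 + 2*m))
P(U) = 3 - (-5 + U)**2 (P(U) = 3 - (U - 5)**2 = 3 - (-5 + U)**2)
(P(-342) + 242162) - sqrt(50196 + q(-344)) = ((3 - (-5 - 342)**2) + 242162) - sqrt(50196 + (-2400 + (-344)**3 - 80*(-344) + 22*(-344)**2)) = ((3 - 1*(-347)**2) + 242162) - sqrt(50196 + (-2400 - 40707584 + 27520 + 22*118336)) = ((3 - 1*120409) + 242162) - sqrt(50196 + (-2400 - 40707584 + 27520 + 2603392)) = ((3 - 120409) + 242162) - sqrt(50196 - 38079072) = (-120406 + 242162) - sqrt(-38028876) = 121756 - 2*I*sqrt(9507219)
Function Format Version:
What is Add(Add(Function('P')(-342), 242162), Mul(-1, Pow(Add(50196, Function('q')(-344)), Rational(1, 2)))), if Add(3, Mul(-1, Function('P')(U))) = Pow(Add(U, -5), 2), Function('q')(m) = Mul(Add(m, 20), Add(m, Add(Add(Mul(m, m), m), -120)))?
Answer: Add(121756, Mul(-2, I, Pow(9507219, Rational(1, 2)))) ≈ Add(1.2176e+5, Mul(-6166.8, I))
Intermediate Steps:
Function('q')(m) = Mul(Add(20, m), Add(-120, Pow(m, 2), Mul(2, m))) (Function('q')(m) = Mul(Add(20, m), Add(m, Add(Add(Pow(m, 2), m), -120))) = Mul(Add(20, m), Add(m, Add(Add(m, Pow(m, 2)), -120))) = Mul(Add(20, m), Add(m, Add(-120, m, Pow(m, 2)))) = Mul(Add(20, m), Add(-120, Pow(m, 2), Mul(2, m))))
Function('P')(U) = Add(3, Mul(-1, Pow(Add(-5, U), 2))) (Function('P')(U) = Add(3, Mul(-1, Pow(Add(U, -5), 2))) = Add(3, Mul(-1, Pow(Add(-5, U), 2))))
Add(Add(Function('P')(-342), 242162), Mul(-1, Pow(Add(50196, Function('q')(-344)), Rational(1, 2)))) = Add(Add(Add(3, Mul(-1, Pow(Add(-5, -342), 2))), 242162), Mul(-1, Pow(Add(50196, Add(-2400, Pow(-344, 3), Mul(-80, -344), Mul(22, Pow(-344, 2)))), Rational(1, 2)))) = Add(Add(Add(3, Mul(-1, Pow(-347, 2))), 242162), Mul(-1, Pow(Add(50196, Add(-2400, -40707584, 27520, Mul(22, 118336))), Rational(1, 2)))) = Add(Add(Add(3, Mul(-1, 120409)), 242162), Mul(-1, Pow(Add(50196, Add(-2400, -40707584, 27520, 2603392)), Rational(1, 2)))) = Add(Add(Add(3, -120409), 242162), Mul(-1, Pow(Add(50196, -38079072), Rational(1, 2)))) = Add(Add(-120406, 242162), Mul(-1, Pow(-38028876, Rational(1, 2)))) = Add(121756, Mul(-1, Mul(2, I, Pow(9507219, Rational(1, 2))))) = Add(121756, Mul(-2, I, Pow(9507219, Rational(1, 2))))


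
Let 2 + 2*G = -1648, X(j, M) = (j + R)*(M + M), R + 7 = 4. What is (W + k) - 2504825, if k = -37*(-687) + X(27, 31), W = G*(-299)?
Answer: -2231243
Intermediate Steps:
R = -3 (R = -7 + 4 = -3)
X(j, M) = 2*M*(-3 + j) (X(j, M) = (j - 3)*(M + M) = (-3 + j)*(2*M) = 2*M*(-3 + j))
G = -825 (G = -1 + (1/2)*(-1648) = -1 - 824 = -825)
W = 246675 (W = -825*(-299) = 246675)
k = 26907 (k = -37*(-687) + 2*31*(-3 + 27) = 25419 + 2*31*24 = 25419 + 1488 = 26907)
(W + k) - 2504825 = (246675 + 26907) - 2504825 = 273582 - 2504825 = -2231243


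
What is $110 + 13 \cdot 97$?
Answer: $1371$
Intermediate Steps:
$110 + 13 \cdot 97 = 110 + 1261 = 1371$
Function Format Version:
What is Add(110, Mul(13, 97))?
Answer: 1371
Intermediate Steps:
Add(110, Mul(13, 97)) = Add(110, 1261) = 1371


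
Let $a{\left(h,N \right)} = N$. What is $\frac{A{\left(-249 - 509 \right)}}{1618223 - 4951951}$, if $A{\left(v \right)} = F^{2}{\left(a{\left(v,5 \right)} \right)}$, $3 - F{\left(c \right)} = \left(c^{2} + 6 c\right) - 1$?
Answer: $- \frac{2601}{3333728} \approx -0.00078021$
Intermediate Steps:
$F{\left(c \right)} = 4 - c^{2} - 6 c$ ($F{\left(c \right)} = 3 - \left(\left(c^{2} + 6 c\right) - 1\right) = 3 - \left(-1 + c^{2} + 6 c\right) = 4 - c^{2} - 6 c$)
$A{\left(v \right)} = 2601$ ($A{\left(v \right)} = \left(4 - 5^{2} - 30\right)^{2} = \left(4 - 25 - 30\right)^{2} = \left(-51\right)^{2} = 2601$)
$\frac{A{\left(-249 - 509 \right)}}{1618223 - 4951951} = \frac{2601}{1618223 - 4951951} = \frac{2601}{-3333728} = 2601 \left(- \frac{1}{3333728}\right) = - \frac{2601}{3333728}$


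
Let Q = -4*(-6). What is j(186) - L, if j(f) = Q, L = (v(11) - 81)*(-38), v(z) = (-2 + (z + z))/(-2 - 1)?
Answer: -9922/3 ≈ -3307.3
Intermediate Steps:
v(z) = ⅔ - 2*z/3 (v(z) = (-2 + 2*z)/(-3) = (-2 + 2*z)*(-⅓) = ⅔ - 2*z/3)
Q = 24
L = 9994/3 (L = ((⅔ - ⅔*11) - 81)*(-38) = ((⅔ - 22/3) - 81)*(-38) = (-20/3 - 81)*(-38) = -263/3*(-38) = 9994/3 ≈ 3331.3)
j(f) = 24
j(186) - L = 24 - 1*9994/3 = 24 - 9994/3 = -9922/3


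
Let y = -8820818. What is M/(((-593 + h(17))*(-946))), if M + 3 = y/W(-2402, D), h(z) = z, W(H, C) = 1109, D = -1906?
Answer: -802195/54935424 ≈ -0.014603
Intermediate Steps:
M = -8824145/1109 (M = -3 - 8820818/1109 = -8824145/1109 ≈ -7956.9)
M/(((-593 + h(17))*(-946))) = -8824145*(-1/(946*(-593 + 17)))/1109 = -8824145/(1109*((-576*(-946)))) = -8824145/1109/544896 = -8824145/1109*1/544896 = -802195/54935424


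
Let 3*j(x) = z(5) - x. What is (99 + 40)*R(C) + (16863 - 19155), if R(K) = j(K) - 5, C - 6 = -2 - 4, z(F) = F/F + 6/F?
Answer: -43276/15 ≈ -2885.1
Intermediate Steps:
z(F) = 1 + 6/F
C = 0 (C = 6 + (-2 - 4) = 6 - 6 = 0)
j(x) = 11/15 - x/3 (j(x) = ((6 + 5)/5 - x)/3 = ((1/5)*11 - x)/3 = (11/5 - x)/3 = 11/15 - x/3)
R(K) = -64/15 - K/3 (R(K) = (11/15 - K/3) - 5 = -64/15 - K/3)
(99 + 40)*R(C) + (16863 - 19155) = (99 + 40)*(-64/15 - 1/3*0) + (16863 - 19155) = 139*(-64/15 + 0) - 2292 = 139*(-64/15) - 2292 = -8896/15 - 2292 = -43276/15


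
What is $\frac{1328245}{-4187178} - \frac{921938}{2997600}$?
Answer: $- \frac{653488810247}{1045957064400} \approx -0.62478$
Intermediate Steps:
$\frac{1328245}{-4187178} - \frac{921938}{2997600} = 1328245 \left(- \frac{1}{4187178}\right) - \frac{460969}{1498800} = - \frac{1328245}{4187178} - \frac{460969}{1498800} = - \frac{653488810247}{1045957064400}$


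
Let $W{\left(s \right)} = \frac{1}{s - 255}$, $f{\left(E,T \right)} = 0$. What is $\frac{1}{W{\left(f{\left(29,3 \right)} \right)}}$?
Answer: $-255$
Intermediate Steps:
$W{\left(s \right)} = \frac{1}{-255 + s}$ ($W{\left(s \right)} = \frac{1}{s - 255} = \frac{1}{-255 + s}$)
$\frac{1}{W{\left(f{\left(29,3 \right)} \right)}} = \frac{1}{\frac{1}{-255 + 0}} = \frac{1}{\frac{1}{-255}} = \frac{1}{- \frac{1}{255}} = -255$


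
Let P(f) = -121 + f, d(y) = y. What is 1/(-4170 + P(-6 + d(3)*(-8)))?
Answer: -1/4321 ≈ -0.00023143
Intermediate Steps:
1/(-4170 + P(-6 + d(3)*(-8))) = 1/(-4170 + (-121 + (-6 + 3*(-8)))) = 1/(-4170 + (-121 + (-6 - 24))) = 1/(-4170 + (-121 - 30)) = 1/(-4170 - 151) = 1/(-4321) = -1/4321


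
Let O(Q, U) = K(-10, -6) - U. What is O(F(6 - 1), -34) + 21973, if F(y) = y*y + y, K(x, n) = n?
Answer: 22001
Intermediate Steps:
F(y) = y + y² (F(y) = y² + y = y + y²)
O(Q, U) = -6 - U
O(F(6 - 1), -34) + 21973 = (-6 - 1*(-34)) + 21973 = (-6 + 34) + 21973 = 28 + 21973 = 22001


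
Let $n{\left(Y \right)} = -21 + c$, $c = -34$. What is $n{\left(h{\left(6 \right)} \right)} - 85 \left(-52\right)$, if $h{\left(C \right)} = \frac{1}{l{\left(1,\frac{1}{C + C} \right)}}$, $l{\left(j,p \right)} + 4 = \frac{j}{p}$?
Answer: $4365$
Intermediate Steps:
$l{\left(j,p \right)} = -4 + \frac{j}{p}$
$h{\left(C \right)} = \frac{1}{-4 + 2 C}$ ($h{\left(C \right)} = \frac{1}{-4 + 1 \frac{1}{\frac{1}{C + C}}} = \frac{1}{-4 + 1 \frac{1}{\frac{1}{2 C}}} = \frac{1}{-4 + 1 \frac{1}{\frac{1}{2} \frac{1}{C}}} = \frac{1}{-4 + 1 \cdot 2 C} = \frac{1}{-4 + 2 C}$)
$n{\left(Y \right)} = -55$ ($n{\left(Y \right)} = -21 - 34 = -55$)
$n{\left(h{\left(6 \right)} \right)} - 85 \left(-52\right) = -55 - 85 \left(-52\right) = -55 - -4420 = -55 + 4420 = 4365$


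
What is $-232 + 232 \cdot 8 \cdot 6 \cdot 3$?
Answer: $33176$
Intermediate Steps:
$-232 + 232 \cdot 8 \cdot 6 \cdot 3 = -232 + 232 \cdot 48 \cdot 3 = -232 + 232 \cdot 144 = -232 + 33408 = 33176$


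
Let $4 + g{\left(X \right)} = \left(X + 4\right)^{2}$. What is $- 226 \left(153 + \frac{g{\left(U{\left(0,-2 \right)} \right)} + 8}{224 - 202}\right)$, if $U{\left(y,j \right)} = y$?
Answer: $- \frac{382618}{11} \approx -34783.0$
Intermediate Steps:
$g{\left(X \right)} = -4 + \left(4 + X\right)^{2}$ ($g{\left(X \right)} = -4 + \left(X + 4\right)^{2} = -4 + \left(4 + X\right)^{2}$)
$- 226 \left(153 + \frac{g{\left(U{\left(0,-2 \right)} \right)} + 8}{224 - 202}\right) = - 226 \left(153 + \frac{\left(-4 + \left(4 + 0\right)^{2}\right) + 8}{224 - 202}\right) = - 226 \left(153 + \frac{\left(-4 + 4^{2}\right) + 8}{22}\right) = - 226 \left(153 + \left(\left(-4 + 16\right) + 8\right) \frac{1}{22}\right) = - 226 \left(153 + \left(12 + 8\right) \frac{1}{22}\right) = - 226 \left(153 + 20 \cdot \frac{1}{22}\right) = - 226 \left(153 + \frac{10}{11}\right) = \left(-226\right) \frac{1693}{11} = - \frac{382618}{11}$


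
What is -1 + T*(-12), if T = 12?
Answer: -145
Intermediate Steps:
-1 + T*(-12) = -1 + 12*(-12) = -1 - 144 = -145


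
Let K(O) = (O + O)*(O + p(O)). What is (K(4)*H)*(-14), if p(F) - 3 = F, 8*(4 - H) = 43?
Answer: 1694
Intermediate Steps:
H = -11/8 (H = 4 - 1/8*43 = 4 - 43/8 = -11/8 ≈ -1.3750)
p(F) = 3 + F
K(O) = 2*O*(3 + 2*O) (K(O) = (O + O)*(O + (3 + O)) = (2*O)*(3 + 2*O) = 2*O*(3 + 2*O))
(K(4)*H)*(-14) = ((2*4*(3 + 2*4))*(-11/8))*(-14) = ((2*4*(3 + 8))*(-11/8))*(-14) = ((2*4*11)*(-11/8))*(-14) = (88*(-11/8))*(-14) = -121*(-14) = 1694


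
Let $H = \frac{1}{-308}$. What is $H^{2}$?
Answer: $\frac{1}{94864} \approx 1.0541 \cdot 10^{-5}$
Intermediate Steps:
$H = - \frac{1}{308} \approx -0.0032468$
$H^{2} = \left(- \frac{1}{308}\right)^{2} = \frac{1}{94864}$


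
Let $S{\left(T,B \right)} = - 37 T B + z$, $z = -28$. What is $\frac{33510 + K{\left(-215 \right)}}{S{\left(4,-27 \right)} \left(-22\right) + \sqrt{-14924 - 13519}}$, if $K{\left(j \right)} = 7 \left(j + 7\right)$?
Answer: $- \frac{2798185984}{7620620059} - \frac{32054 i \sqrt{28443}}{7620620059} \approx -0.36719 - 0.00070938 i$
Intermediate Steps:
$S{\left(T,B \right)} = -28 - 37 B T$ ($S{\left(T,B \right)} = - 37 T B - 28 = - 37 B T - 28 = -28 - 37 B T$)
$K{\left(j \right)} = 49 + 7 j$ ($K{\left(j \right)} = 7 \left(7 + j\right) = 49 + 7 j$)
$\frac{33510 + K{\left(-215 \right)}}{S{\left(4,-27 \right)} \left(-22\right) + \sqrt{-14924 - 13519}} = \frac{33510 + \left(49 + 7 \left(-215\right)\right)}{\left(-28 - \left(-999\right) 4\right) \left(-22\right) + \sqrt{-14924 - 13519}} = \frac{33510 + \left(49 - 1505\right)}{\left(-28 + 3996\right) \left(-22\right) + \sqrt{-28443}} = \frac{33510 - 1456}{3968 \left(-22\right) + i \sqrt{28443}} = \frac{32054}{-87296 + i \sqrt{28443}}$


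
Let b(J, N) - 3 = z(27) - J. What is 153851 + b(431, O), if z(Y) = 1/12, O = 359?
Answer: 1841077/12 ≈ 1.5342e+5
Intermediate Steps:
z(Y) = 1/12
b(J, N) = 37/12 - J (b(J, N) = 3 + (1/12 - J) = 37/12 - J)
153851 + b(431, O) = 153851 + (37/12 - 1*431) = 153851 + (37/12 - 431) = 153851 - 5135/12 = 1841077/12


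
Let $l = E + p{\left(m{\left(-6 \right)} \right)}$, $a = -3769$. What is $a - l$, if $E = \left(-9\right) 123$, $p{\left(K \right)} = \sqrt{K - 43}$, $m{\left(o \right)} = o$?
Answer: $-2662 - 7 i \approx -2662.0 - 7.0 i$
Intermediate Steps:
$p{\left(K \right)} = \sqrt{-43 + K}$
$E = -1107$
$l = -1107 + 7 i$ ($l = -1107 + \sqrt{-43 - 6} = -1107 + \sqrt{-49} = -1107 + 7 i \approx -1107.0 + 7.0 i$)
$a - l = -3769 - \left(-1107 + 7 i\right) = -3769 + \left(1107 - 7 i\right) = -2662 - 7 i$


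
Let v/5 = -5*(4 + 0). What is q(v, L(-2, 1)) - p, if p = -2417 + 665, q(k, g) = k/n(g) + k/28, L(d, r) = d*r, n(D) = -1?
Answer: 12939/7 ≈ 1848.4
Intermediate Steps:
v = -100 (v = 5*(-5*(4 + 0)) = 5*(-5*4) = 5*(-20) = -100)
q(k, g) = -27*k/28 (q(k, g) = k/(-1) + k/28 = k*(-1) + k*(1/28) = -k + k/28 = -27*k/28)
p = -1752
q(v, L(-2, 1)) - p = -27/28*(-100) - 1*(-1752) = 675/7 + 1752 = 12939/7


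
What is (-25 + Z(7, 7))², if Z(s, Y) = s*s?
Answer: 576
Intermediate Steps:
Z(s, Y) = s²
(-25 + Z(7, 7))² = (-25 + 7²)² = (-25 + 49)² = 24² = 576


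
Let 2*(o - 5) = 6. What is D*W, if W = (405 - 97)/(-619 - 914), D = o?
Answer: -352/219 ≈ -1.6073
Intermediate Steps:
o = 8 (o = 5 + (½)*6 = 5 + 3 = 8)
D = 8
W = -44/219 (W = 308/(-1533) = 308*(-1/1533) = -44/219 ≈ -0.20091)
D*W = 8*(-44/219) = -352/219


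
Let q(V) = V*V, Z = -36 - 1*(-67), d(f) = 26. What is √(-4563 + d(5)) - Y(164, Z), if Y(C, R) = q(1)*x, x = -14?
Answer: 14 + I*√4537 ≈ 14.0 + 67.357*I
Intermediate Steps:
Z = 31 (Z = -36 + 67 = 31)
q(V) = V²
Y(C, R) = -14 (Y(C, R) = 1²*(-14) = 1*(-14) = -14)
√(-4563 + d(5)) - Y(164, Z) = √(-4563 + 26) - 1*(-14) = √(-4537) + 14 = I*√4537 + 14 = 14 + I*√4537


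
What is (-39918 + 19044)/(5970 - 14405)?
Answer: 2982/1205 ≈ 2.4747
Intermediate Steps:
(-39918 + 19044)/(5970 - 14405) = -20874/(-8435) = -20874*(-1/8435) = 2982/1205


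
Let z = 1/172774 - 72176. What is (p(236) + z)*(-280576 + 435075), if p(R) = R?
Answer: -44658696081487/4018 ≈ -1.1115e+10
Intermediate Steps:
z = -12470136223/172774 (z = 1/172774 - 72176 = -12470136223/172774 ≈ -72176.)
(p(236) + z)*(-280576 + 435075) = (236 - 12470136223/172774)*(-280576 + 435075) = -12429361559/172774*154499 = -44658696081487/4018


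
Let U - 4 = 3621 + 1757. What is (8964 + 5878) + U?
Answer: 20224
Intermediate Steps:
U = 5382 (U = 4 + (3621 + 1757) = 4 + 5378 = 5382)
(8964 + 5878) + U = (8964 + 5878) + 5382 = 14842 + 5382 = 20224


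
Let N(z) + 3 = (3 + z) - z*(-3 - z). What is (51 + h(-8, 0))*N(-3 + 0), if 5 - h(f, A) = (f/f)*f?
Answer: -192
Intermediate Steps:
h(f, A) = 5 - f (h(f, A) = 5 - f/f*f = 5 - f)
N(z) = z - z*(-3 - z) (N(z) = -3 + ((3 + z) - z*(-3 - z)) = -3 + (3 + z - z*(-3 - z)) = z - z*(-3 - z))
(51 + h(-8, 0))*N(-3 + 0) = (51 + (5 - 1*(-8)))*((-3 + 0)*(4 + (-3 + 0))) = (51 + (5 + 8))*(-3*(4 - 3)) = (51 + 13)*(-3*1) = 64*(-3) = -192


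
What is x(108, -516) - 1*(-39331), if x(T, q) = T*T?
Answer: 50995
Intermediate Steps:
x(T, q) = T**2
x(108, -516) - 1*(-39331) = 108**2 - 1*(-39331) = 11664 + 39331 = 50995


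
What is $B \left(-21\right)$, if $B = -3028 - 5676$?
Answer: $182784$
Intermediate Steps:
$B = -8704$ ($B = -3028 - 5676 = -8704$)
$B \left(-21\right) = \left(-8704\right) \left(-21\right) = 182784$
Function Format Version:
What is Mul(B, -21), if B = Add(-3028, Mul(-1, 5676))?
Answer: 182784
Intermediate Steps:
B = -8704 (B = Add(-3028, -5676) = -8704)
Mul(B, -21) = Mul(-8704, -21) = 182784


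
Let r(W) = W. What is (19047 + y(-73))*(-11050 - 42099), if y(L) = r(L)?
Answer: -1008449126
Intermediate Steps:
y(L) = L
(19047 + y(-73))*(-11050 - 42099) = (19047 - 73)*(-11050 - 42099) = 18974*(-53149) = -1008449126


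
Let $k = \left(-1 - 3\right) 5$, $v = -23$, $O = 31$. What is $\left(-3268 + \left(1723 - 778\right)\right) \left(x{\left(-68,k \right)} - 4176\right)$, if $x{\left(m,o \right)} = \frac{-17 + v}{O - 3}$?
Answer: $\frac{67929166}{7} \approx 9.7042 \cdot 10^{6}$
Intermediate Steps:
$k = -20$ ($k = \left(-4\right) 5 = -20$)
$x{\left(m,o \right)} = - \frac{10}{7}$ ($x{\left(m,o \right)} = \frac{-17 - 23}{31 - 3} = - \frac{40}{28} = \left(-40\right) \frac{1}{28} = - \frac{10}{7}$)
$\left(-3268 + \left(1723 - 778\right)\right) \left(x{\left(-68,k \right)} - 4176\right) = \left(-3268 + \left(1723 - 778\right)\right) \left(- \frac{10}{7} - 4176\right) = \left(-3268 + \left(1723 - 778\right)\right) \left(- \frac{29242}{7}\right) = \left(-3268 + 945\right) \left(- \frac{29242}{7}\right) = \left(-2323\right) \left(- \frac{29242}{7}\right) = \frac{67929166}{7}$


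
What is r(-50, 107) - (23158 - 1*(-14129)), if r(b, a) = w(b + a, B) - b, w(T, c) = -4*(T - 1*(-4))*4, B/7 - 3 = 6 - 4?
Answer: -38213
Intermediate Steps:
B = 35 (B = 21 + 7*(6 - 4) = 21 + 7*2 = 21 + 14 = 35)
w(T, c) = -64 - 16*T (w(T, c) = -4*(T + 4)*4 = -4*(4 + T)*4 = (-16 - 4*T)*4 = -64 - 16*T)
r(b, a) = -64 - 17*b - 16*a (r(b, a) = (-64 - 16*(b + a)) - b = (-64 - 16*(a + b)) - b = (-64 + (-16*a - 16*b)) - b = (-64 - 16*a - 16*b) - b = -64 - 17*b - 16*a)
r(-50, 107) - (23158 - 1*(-14129)) = (-64 - 17*(-50) - 16*107) - (23158 - 1*(-14129)) = (-64 + 850 - 1712) - (23158 + 14129) = -926 - 1*37287 = -926 - 37287 = -38213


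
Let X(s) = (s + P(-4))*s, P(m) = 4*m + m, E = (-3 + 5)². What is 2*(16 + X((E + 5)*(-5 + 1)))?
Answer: 4064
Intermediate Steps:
E = 4 (E = 2² = 4)
P(m) = 5*m
X(s) = s*(-20 + s) (X(s) = (s + 5*(-4))*s = (s - 20)*s = (-20 + s)*s = s*(-20 + s))
2*(16 + X((E + 5)*(-5 + 1))) = 2*(16 + ((4 + 5)*(-5 + 1))*(-20 + (4 + 5)*(-5 + 1))) = 2*(16 + (9*(-4))*(-20 + 9*(-4))) = 2*(16 - 36*(-20 - 36)) = 2*(16 - 36*(-56)) = 2*(16 + 2016) = 2*2032 = 4064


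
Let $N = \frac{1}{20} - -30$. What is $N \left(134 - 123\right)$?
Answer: $\frac{6611}{20} \approx 330.55$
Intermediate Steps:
$N = \frac{601}{20}$ ($N = \frac{1}{20} + 30 = \frac{601}{20} \approx 30.05$)
$N \left(134 - 123\right) = \frac{601 \left(134 - 123\right)}{20} = \frac{601}{20} \cdot 11 = \frac{6611}{20}$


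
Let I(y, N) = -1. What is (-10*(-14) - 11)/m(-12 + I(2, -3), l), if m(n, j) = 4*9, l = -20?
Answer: 43/12 ≈ 3.5833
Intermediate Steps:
m(n, j) = 36
(-10*(-14) - 11)/m(-12 + I(2, -3), l) = (-10*(-14) - 11)/36 = (140 - 11)*(1/36) = 129*(1/36) = 43/12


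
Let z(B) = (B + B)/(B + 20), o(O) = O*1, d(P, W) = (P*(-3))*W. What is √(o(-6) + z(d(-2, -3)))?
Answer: 2*I*√6 ≈ 4.899*I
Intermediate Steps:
d(P, W) = -3*P*W (d(P, W) = (-3*P)*W = -3*P*W)
o(O) = O
z(B) = 2*B/(20 + B) (z(B) = (2*B)/(20 + B) = 2*B/(20 + B))
√(o(-6) + z(d(-2, -3))) = √(-6 + 2*(-3*(-2)*(-3))/(20 - 3*(-2)*(-3))) = √(-6 + 2*(-18)/(20 - 18)) = √(-6 + 2*(-18)/2) = √(-6 + 2*(-18)*(½)) = √(-6 - 18) = √(-24) = 2*I*√6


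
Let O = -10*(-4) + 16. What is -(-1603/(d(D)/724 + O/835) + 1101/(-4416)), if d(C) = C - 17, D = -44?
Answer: -1426478443143/15295552 ≈ -93261.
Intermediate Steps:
O = 56 (O = 40 + 16 = 56)
d(C) = -17 + C
-(-1603/(d(D)/724 + O/835) + 1101/(-4416)) = -(-1603/((-17 - 44)/724 + 56/835) + 1101/(-4416)) = -(-1603/(-61*1/724 + 56*(1/835)) + 1101*(-1/4416)) = -(-1603/(-61/724 + 56/835) - 367/1472) = -(-1603/(-10391/604540) - 367/1472) = -(-1603*(-604540/10391) - 367/1472) = -(969077620/10391 - 367/1472) = -1*1426478443143/15295552 = -1426478443143/15295552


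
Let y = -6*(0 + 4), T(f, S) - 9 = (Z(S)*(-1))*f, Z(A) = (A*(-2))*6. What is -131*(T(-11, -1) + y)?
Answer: -15327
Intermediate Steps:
Z(A) = -12*A (Z(A) = -2*A*6 = -12*A)
T(f, S) = 9 + 12*S*f (T(f, S) = 9 + (-12*S*(-1))*f = 9 + (12*S)*f = 9 + 12*S*f)
y = -24 (y = -6*4 = -24)
-131*(T(-11, -1) + y) = -131*((9 + 12*(-1)*(-11)) - 24) = -131*((9 + 132) - 24) = -131*(141 - 24) = -131*117 = -15327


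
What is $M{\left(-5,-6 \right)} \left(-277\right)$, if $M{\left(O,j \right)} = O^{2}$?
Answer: $-6925$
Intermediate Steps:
$M{\left(-5,-6 \right)} \left(-277\right) = \left(-5\right)^{2} \left(-277\right) = 25 \left(-277\right) = -6925$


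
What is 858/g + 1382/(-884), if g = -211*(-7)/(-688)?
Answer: -261934975/652834 ≈ -401.23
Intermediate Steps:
g = -1477/688 (g = 1477*(-1/688) = -1477/688 ≈ -2.1468)
858/g + 1382/(-884) = 858/(-1477/688) + 1382/(-884) = 858*(-688/1477) + 1382*(-1/884) = -590304/1477 - 691/442 = -261934975/652834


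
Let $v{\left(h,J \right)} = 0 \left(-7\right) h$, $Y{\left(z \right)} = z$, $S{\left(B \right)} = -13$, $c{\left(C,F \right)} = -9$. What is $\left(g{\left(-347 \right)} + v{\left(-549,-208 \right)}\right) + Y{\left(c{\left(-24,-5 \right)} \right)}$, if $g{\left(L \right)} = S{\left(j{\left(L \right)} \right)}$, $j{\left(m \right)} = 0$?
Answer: $-22$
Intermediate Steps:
$g{\left(L \right)} = -13$
$v{\left(h,J \right)} = 0$ ($v{\left(h,J \right)} = 0 h = 0$)
$\left(g{\left(-347 \right)} + v{\left(-549,-208 \right)}\right) + Y{\left(c{\left(-24,-5 \right)} \right)} = \left(-13 + 0\right) - 9 = -13 - 9 = -22$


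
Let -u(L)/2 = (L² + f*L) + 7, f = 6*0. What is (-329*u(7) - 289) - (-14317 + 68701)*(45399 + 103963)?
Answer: -8122866449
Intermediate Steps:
f = 0
u(L) = -14 - 2*L² (u(L) = -2*((L² + 0*L) + 7) = -2*((L² + 0) + 7) = -2*(L² + 7) = -2*(7 + L²) = -14 - 2*L²)
(-329*u(7) - 289) - (-14317 + 68701)*(45399 + 103963) = (-329*(-14 - 2*7²) - 289) - (-14317 + 68701)*(45399 + 103963) = (-329*(-14 - 2*49) - 289) - 54384*149362 = (-329*(-14 - 98) - 289) - 1*8122903008 = (-329*(-112) - 289) - 8122903008 = (36848 - 289) - 8122903008 = 36559 - 8122903008 = -8122866449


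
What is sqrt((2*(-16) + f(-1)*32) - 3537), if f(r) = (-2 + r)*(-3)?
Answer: I*sqrt(3281) ≈ 57.28*I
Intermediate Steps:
f(r) = 6 - 3*r
sqrt((2*(-16) + f(-1)*32) - 3537) = sqrt((2*(-16) + (6 - 3*(-1))*32) - 3537) = sqrt((-32 + (6 + 3)*32) - 3537) = sqrt((-32 + 9*32) - 3537) = sqrt((-32 + 288) - 3537) = sqrt(256 - 3537) = sqrt(-3281) = I*sqrt(3281)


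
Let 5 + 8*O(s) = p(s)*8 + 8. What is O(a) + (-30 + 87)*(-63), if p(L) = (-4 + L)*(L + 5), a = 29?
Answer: -21925/8 ≈ -2740.6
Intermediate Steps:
p(L) = (-4 + L)*(5 + L)
O(s) = -157/8 + s + s² (O(s) = -5/8 + ((-20 + s + s²)*8 + 8)/8 = -5/8 + ((-160 + 8*s + 8*s²) + 8)/8 = -5/8 + (-152 + 8*s + 8*s²)/8 = -5/8 + (-19 + s + s²) = -157/8 + s + s²)
O(a) + (-30 + 87)*(-63) = (-157/8 + 29 + 29²) + (-30 + 87)*(-63) = (-157/8 + 29 + 841) + 57*(-63) = 6803/8 - 3591 = -21925/8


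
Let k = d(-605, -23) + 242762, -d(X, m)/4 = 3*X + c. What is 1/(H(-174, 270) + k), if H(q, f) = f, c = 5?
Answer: 1/250272 ≈ 3.9957e-6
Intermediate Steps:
d(X, m) = -20 - 12*X (d(X, m) = -4*(3*X + 5) = -4*(5 + 3*X) = -20 - 12*X)
k = 250002 (k = (-20 - 12*(-605)) + 242762 = (-20 + 7260) + 242762 = 7240 + 242762 = 250002)
1/(H(-174, 270) + k) = 1/(270 + 250002) = 1/250272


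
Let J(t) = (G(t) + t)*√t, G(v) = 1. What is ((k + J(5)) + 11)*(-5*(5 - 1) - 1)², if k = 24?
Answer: 15435 + 2646*√5 ≈ 21352.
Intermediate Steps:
J(t) = √t*(1 + t) (J(t) = (1 + t)*√t = √t*(1 + t))
((k + J(5)) + 11)*(-5*(5 - 1) - 1)² = ((24 + √5*(1 + 5)) + 11)*(-5*(5 - 1) - 1)² = ((24 + √5*6) + 11)*(-5*4 - 1)² = ((24 + 6*√5) + 11)*(-20 - 1)² = (35 + 6*√5)*(-21)² = (35 + 6*√5)*441 = 15435 + 2646*√5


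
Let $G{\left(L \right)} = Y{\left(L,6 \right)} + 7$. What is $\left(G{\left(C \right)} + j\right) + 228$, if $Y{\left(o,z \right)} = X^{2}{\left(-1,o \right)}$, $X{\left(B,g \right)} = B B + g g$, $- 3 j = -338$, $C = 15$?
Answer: $\frac{154271}{3} \approx 51424.0$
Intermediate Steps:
$j = \frac{338}{3}$ ($j = \left(- \frac{1}{3}\right) \left(-338\right) = \frac{338}{3} \approx 112.67$)
$X{\left(B,g \right)} = B^{2} + g^{2}$
$Y{\left(o,z \right)} = \left(1 + o^{2}\right)^{2}$ ($Y{\left(o,z \right)} = \left(\left(-1\right)^{2} + o^{2}\right)^{2} = \left(1 + o^{2}\right)^{2}$)
$G{\left(L \right)} = 7 + \left(1 + L^{2}\right)^{2}$ ($G{\left(L \right)} = \left(1 + L^{2}\right)^{2} + 7 = 7 + \left(1 + L^{2}\right)^{2}$)
$\left(G{\left(C \right)} + j\right) + 228 = \left(\left(7 + \left(1 + 15^{2}\right)^{2}\right) + \frac{338}{3}\right) + 228 = \left(\left(7 + \left(1 + 225\right)^{2}\right) + \frac{338}{3}\right) + 228 = \left(\left(7 + 226^{2}\right) + \frac{338}{3}\right) + 228 = \left(\left(7 + 51076\right) + \frac{338}{3}\right) + 228 = \left(51083 + \frac{338}{3}\right) + 228 = \frac{153587}{3} + 228 = \frac{154271}{3}$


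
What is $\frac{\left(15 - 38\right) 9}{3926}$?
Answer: $- \frac{207}{3926} \approx -0.052725$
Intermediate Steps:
$\frac{\left(15 - 38\right) 9}{3926} = \left(-23\right) 9 \cdot \frac{1}{3926} = \left(-207\right) \frac{1}{3926} = - \frac{207}{3926}$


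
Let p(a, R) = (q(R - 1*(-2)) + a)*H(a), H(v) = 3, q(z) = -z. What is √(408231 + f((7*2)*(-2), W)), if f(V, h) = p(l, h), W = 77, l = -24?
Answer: √407922 ≈ 638.69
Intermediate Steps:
p(a, R) = -6 - 3*R + 3*a (p(a, R) = (-(R - 1*(-2)) + a)*3 = (-(R + 2) + a)*3 = (-(2 + R) + a)*3 = ((-2 - R) + a)*3 = (-2 + a - R)*3 = -6 - 3*R + 3*a)
f(V, h) = -78 - 3*h (f(V, h) = -6 - 3*h + 3*(-24) = -6 - 3*h - 72 = -78 - 3*h)
√(408231 + f((7*2)*(-2), W)) = √(408231 + (-78 - 3*77)) = √(408231 + (-78 - 231)) = √(408231 - 309) = √407922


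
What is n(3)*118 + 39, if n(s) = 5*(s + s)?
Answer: 3579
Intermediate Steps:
n(s) = 10*s (n(s) = 5*(2*s) = 10*s)
n(3)*118 + 39 = (10*3)*118 + 39 = 30*118 + 39 = 3540 + 39 = 3579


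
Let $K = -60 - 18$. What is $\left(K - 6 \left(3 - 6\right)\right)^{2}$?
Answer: $3600$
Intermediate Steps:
$K = -78$ ($K = -60 - 18 = -78$)
$\left(K - 6 \left(3 - 6\right)\right)^{2} = \left(-78 - 6 \left(3 - 6\right)\right)^{2} = \left(-78 - -18\right)^{2} = \left(-78 + 18\right)^{2} = \left(-60\right)^{2} = 3600$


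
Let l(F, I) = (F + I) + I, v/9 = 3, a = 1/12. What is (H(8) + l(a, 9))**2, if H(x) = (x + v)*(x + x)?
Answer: 48121969/144 ≈ 3.3418e+5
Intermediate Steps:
a = 1/12 ≈ 0.083333
v = 27 (v = 9*3 = 27)
H(x) = 2*x*(27 + x) (H(x) = (x + 27)*(x + x) = (27 + x)*(2*x) = 2*x*(27 + x))
l(F, I) = F + 2*I
(H(8) + l(a, 9))**2 = (2*8*(27 + 8) + (1/12 + 2*9))**2 = (2*8*35 + (1/12 + 18))**2 = (560 + 217/12)**2 = (6937/12)**2 = 48121969/144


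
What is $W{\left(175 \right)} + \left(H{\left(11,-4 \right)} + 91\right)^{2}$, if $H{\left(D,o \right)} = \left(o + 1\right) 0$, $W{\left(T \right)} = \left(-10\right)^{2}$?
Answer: $8381$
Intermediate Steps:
$W{\left(T \right)} = 100$
$H{\left(D,o \right)} = 0$ ($H{\left(D,o \right)} = \left(1 + o\right) 0 = 0$)
$W{\left(175 \right)} + \left(H{\left(11,-4 \right)} + 91\right)^{2} = 100 + \left(0 + 91\right)^{2} = 100 + 91^{2} = 100 + 8281 = 8381$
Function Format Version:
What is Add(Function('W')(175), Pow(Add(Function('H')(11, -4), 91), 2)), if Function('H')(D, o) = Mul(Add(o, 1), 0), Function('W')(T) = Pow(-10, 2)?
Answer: 8381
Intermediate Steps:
Function('W')(T) = 100
Function('H')(D, o) = 0 (Function('H')(D, o) = Mul(Add(1, o), 0) = 0)
Add(Function('W')(175), Pow(Add(Function('H')(11, -4), 91), 2)) = Add(100, Pow(Add(0, 91), 2)) = Add(100, Pow(91, 2)) = Add(100, 8281) = 8381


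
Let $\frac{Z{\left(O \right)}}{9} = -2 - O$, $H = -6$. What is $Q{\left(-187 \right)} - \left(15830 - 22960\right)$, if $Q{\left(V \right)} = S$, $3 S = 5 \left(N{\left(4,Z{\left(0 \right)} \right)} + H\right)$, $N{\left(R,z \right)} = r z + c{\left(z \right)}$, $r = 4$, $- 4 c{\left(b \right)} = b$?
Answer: $\frac{14015}{2} \approx 7007.5$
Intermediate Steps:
$c{\left(b \right)} = - \frac{b}{4}$
$Z{\left(O \right)} = -18 - 9 O$ ($Z{\left(O \right)} = 9 \left(-2 - O\right) = -18 - 9 O$)
$N{\left(R,z \right)} = \frac{15 z}{4}$ ($N{\left(R,z \right)} = 4 z - \frac{z}{4} = \frac{15 z}{4}$)
$S = - \frac{245}{2}$ ($S = \frac{5 \left(\frac{15 \left(-18 - 0\right)}{4} - 6\right)}{3} = \frac{5 \left(\frac{15 \left(-18 + 0\right)}{4} - 6\right)}{3} = \frac{5 \left(\frac{15}{4} \left(-18\right) - 6\right)}{3} = \frac{5 \left(- \frac{135}{2} - 6\right)}{3} = \frac{5 \left(- \frac{147}{2}\right)}{3} = \frac{1}{3} \left(- \frac{735}{2}\right) = - \frac{245}{2} \approx -122.5$)
$Q{\left(V \right)} = - \frac{245}{2}$
$Q{\left(-187 \right)} - \left(15830 - 22960\right) = - \frac{245}{2} - \left(15830 - 22960\right) = - \frac{245}{2} - -7130 = - \frac{245}{2} + 7130 = \frac{14015}{2}$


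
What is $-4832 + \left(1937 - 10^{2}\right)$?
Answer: $-2995$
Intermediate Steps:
$-4832 + \left(1937 - 10^{2}\right) = -4832 + \left(1937 - 100\right) = -4832 + 1837 = -2995$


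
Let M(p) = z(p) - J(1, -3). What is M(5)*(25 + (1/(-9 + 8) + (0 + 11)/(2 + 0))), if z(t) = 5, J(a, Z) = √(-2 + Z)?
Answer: 295/2 - 59*I*√5/2 ≈ 147.5 - 65.964*I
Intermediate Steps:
M(p) = 5 - I*√5 (M(p) = 5 - √(-2 - 3) = 5 - √(-5) = 5 - I*√5)
M(5)*(25 + (1/(-9 + 8) + (0 + 11)/(2 + 0))) = (5 - I*√5)*(25 + (1/(-9 + 8) + (0 + 11)/(2 + 0))) = (5 - I*√5)*(25 + (1/(-1) + 11/2)) = (5 - I*√5)*(25 + (-1 + 11*(½))) = (5 - I*√5)*(25 + (-1 + 11/2)) = (5 - I*√5)*(25 + 9/2) = (5 - I*√5)*(59/2) = 295/2 - 59*I*√5/2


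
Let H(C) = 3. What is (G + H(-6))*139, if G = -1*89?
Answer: -11954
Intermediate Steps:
G = -89
(G + H(-6))*139 = (-89 + 3)*139 = -86*139 = -11954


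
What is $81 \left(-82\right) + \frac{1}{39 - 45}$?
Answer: $- \frac{39853}{6} \approx -6642.2$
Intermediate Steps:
$81 \left(-82\right) + \frac{1}{39 - 45} = -6642 + \frac{1}{39 - 45} = -6642 + \frac{1}{-6} = -6642 - \frac{1}{6} = - \frac{39853}{6}$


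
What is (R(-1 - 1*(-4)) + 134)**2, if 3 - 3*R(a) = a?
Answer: 17956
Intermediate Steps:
R(a) = 1 - a/3
(R(-1 - 1*(-4)) + 134)**2 = ((1 - (-1 - 1*(-4))/3) + 134)**2 = ((1 - (-1 + 4)/3) + 134)**2 = ((1 - 1/3*3) + 134)**2 = ((1 - 1) + 134)**2 = (0 + 134)**2 = 134**2 = 17956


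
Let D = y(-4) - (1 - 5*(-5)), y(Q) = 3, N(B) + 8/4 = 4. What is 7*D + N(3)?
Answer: -159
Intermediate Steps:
N(B) = 2 (N(B) = -2 + 4 = 2)
D = -23 (D = 3 - (1 - 5*(-5)) = 3 - (1 + 25) = 3 - 1*26 = 3 - 26 = -23)
7*D + N(3) = 7*(-23) + 2 = -161 + 2 = -159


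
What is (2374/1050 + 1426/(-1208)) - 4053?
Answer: -1284863677/317100 ≈ -4051.9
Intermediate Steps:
(2374/1050 + 1426/(-1208)) - 4053 = (2374*(1/1050) + 1426*(-1/1208)) - 4053 = (1187/525 - 713/604) - 4053 = 342623/317100 - 4053 = -1284863677/317100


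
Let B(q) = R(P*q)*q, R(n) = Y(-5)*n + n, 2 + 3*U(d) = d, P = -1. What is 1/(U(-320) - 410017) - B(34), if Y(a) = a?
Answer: -5689244755/1230373 ≈ -4624.0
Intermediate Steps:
U(d) = -2/3 + d/3
R(n) = -4*n (R(n) = -5*n + n = -4*n)
B(q) = 4*q**2 (B(q) = (-(-4)*q)*q = (4*q)*q = 4*q**2)
1/(U(-320) - 410017) - B(34) = 1/((-2/3 + (1/3)*(-320)) - 410017) - 4*34**2 = 1/((-2/3 - 320/3) - 410017) - 4*1156 = 1/(-322/3 - 410017) - 1*4624 = 1/(-1230373/3) - 4624 = -3/1230373 - 4624 = -5689244755/1230373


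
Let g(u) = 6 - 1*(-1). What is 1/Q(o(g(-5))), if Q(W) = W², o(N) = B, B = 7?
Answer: 1/49 ≈ 0.020408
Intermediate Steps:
g(u) = 7 (g(u) = 6 + 1 = 7)
o(N) = 7
1/Q(o(g(-5))) = 1/(7²) = 1/49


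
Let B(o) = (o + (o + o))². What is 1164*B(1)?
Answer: 10476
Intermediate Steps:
B(o) = 9*o² (B(o) = (o + 2*o)² = (3*o)² = 9*o²)
1164*B(1) = 1164*(9*1²) = 1164*(9*1) = 1164*9 = 10476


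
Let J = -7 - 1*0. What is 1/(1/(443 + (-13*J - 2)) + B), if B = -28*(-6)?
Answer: 532/89377 ≈ 0.0059523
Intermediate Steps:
J = -7 (J = -7 + 0 = -7)
B = 168
1/(1/(443 + (-13*J - 2)) + B) = 1/(1/(443 + (-13*(-7) - 2)) + 168) = 1/(1/(443 + (91 - 2)) + 168) = 1/(1/(443 + 89) + 168) = 1/(1/532 + 168) = 1/(89377/532) = 532/89377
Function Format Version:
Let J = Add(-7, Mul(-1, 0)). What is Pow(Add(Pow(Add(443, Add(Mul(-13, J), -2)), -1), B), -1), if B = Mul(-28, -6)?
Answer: Rational(532, 89377) ≈ 0.0059523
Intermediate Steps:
J = -7 (J = Add(-7, 0) = -7)
B = 168
Pow(Add(Pow(Add(443, Add(Mul(-13, J), -2)), -1), B), -1) = Pow(Add(Pow(Add(443, Add(Mul(-13, -7), -2)), -1), 168), -1) = Pow(Add(Pow(Add(443, Add(91, -2)), -1), 168), -1) = Pow(Add(Pow(Add(443, 89), -1), 168), -1) = Pow(Add(Pow(532, -1), 168), -1) = Pow(Add(Rational(1, 532), 168), -1) = Pow(Rational(89377, 532), -1) = Rational(532, 89377)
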